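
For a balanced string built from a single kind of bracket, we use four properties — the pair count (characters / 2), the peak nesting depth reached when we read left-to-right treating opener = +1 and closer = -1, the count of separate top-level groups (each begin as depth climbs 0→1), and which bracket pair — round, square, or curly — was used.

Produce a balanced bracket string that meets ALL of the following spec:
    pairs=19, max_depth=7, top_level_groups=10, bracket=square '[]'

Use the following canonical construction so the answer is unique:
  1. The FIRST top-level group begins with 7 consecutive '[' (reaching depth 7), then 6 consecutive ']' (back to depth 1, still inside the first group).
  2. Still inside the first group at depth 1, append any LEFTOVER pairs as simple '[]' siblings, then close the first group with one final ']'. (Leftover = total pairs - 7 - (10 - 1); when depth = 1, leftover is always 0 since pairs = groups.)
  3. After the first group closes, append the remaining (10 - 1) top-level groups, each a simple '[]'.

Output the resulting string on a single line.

Spec: pairs=19 depth=7 groups=10
Leftover pairs = 19 - 7 - (10-1) = 3
First group: deep chain of depth 7 + 3 sibling pairs
Remaining 9 groups: simple '[]' each

Answer: [[[[[[[]]]]]][][][]][][][][][][][][][]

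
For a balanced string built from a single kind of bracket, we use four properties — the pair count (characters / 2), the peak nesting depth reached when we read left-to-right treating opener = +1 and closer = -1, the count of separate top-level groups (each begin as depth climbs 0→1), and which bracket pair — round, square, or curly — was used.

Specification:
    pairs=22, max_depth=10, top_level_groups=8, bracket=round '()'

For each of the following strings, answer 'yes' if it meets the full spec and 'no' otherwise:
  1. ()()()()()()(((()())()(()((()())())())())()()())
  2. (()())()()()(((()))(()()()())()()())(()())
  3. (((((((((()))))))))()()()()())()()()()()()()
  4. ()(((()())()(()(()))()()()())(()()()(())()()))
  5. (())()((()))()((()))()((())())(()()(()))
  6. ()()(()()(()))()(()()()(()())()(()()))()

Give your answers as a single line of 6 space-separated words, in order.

Answer: no no yes no no no

Derivation:
String 1 '()()()()()()(((()())()(()((()())())())())()()())': depth seq [1 0 1 0 1 0 1 0 1 0 1 0 1 2 3 4 3 4 3 2 3 2 3 4 3 4 5 6 5 6 5 4 5 4 3 4 3 2 3 2 1 2 1 2 1 2 1 0]
  -> pairs=24 depth=6 groups=7 -> no
String 2 '(()())()()()(((()))(()()()())()()())(()())': depth seq [1 2 1 2 1 0 1 0 1 0 1 0 1 2 3 4 3 2 1 2 3 2 3 2 3 2 3 2 1 2 1 2 1 2 1 0 1 2 1 2 1 0]
  -> pairs=21 depth=4 groups=6 -> no
String 3 '(((((((((()))))))))()()()()())()()()()()()()': depth seq [1 2 3 4 5 6 7 8 9 10 9 8 7 6 5 4 3 2 1 2 1 2 1 2 1 2 1 2 1 0 1 0 1 0 1 0 1 0 1 0 1 0 1 0]
  -> pairs=22 depth=10 groups=8 -> yes
String 4 '()(((()())()(()(()))()()()())(()()()(())()()))': depth seq [1 0 1 2 3 4 3 4 3 2 3 2 3 4 3 4 5 4 3 2 3 2 3 2 3 2 3 2 1 2 3 2 3 2 3 2 3 4 3 2 3 2 3 2 1 0]
  -> pairs=23 depth=5 groups=2 -> no
String 5 '(())()((()))()((()))()((())())(()()(()))': depth seq [1 2 1 0 1 0 1 2 3 2 1 0 1 0 1 2 3 2 1 0 1 0 1 2 3 2 1 2 1 0 1 2 1 2 1 2 3 2 1 0]
  -> pairs=20 depth=3 groups=8 -> no
String 6 '()()(()()(()))()(()()()(()())()(()()))()': depth seq [1 0 1 0 1 2 1 2 1 2 3 2 1 0 1 0 1 2 1 2 1 2 1 2 3 2 3 2 1 2 1 2 3 2 3 2 1 0 1 0]
  -> pairs=20 depth=3 groups=6 -> no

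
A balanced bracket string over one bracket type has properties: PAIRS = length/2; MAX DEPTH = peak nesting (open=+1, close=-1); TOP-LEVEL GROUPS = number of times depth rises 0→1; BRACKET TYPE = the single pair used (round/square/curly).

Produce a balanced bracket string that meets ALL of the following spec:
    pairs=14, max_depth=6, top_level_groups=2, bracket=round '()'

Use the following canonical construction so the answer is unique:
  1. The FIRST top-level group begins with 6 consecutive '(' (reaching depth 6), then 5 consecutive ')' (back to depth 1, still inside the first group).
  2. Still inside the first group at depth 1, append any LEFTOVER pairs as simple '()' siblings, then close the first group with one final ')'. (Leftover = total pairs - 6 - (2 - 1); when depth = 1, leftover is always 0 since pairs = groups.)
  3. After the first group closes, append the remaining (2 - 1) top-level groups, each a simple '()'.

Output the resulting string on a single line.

Answer: (((((()))))()()()()()()())()

Derivation:
Spec: pairs=14 depth=6 groups=2
Leftover pairs = 14 - 6 - (2-1) = 7
First group: deep chain of depth 6 + 7 sibling pairs
Remaining 1 groups: simple '()' each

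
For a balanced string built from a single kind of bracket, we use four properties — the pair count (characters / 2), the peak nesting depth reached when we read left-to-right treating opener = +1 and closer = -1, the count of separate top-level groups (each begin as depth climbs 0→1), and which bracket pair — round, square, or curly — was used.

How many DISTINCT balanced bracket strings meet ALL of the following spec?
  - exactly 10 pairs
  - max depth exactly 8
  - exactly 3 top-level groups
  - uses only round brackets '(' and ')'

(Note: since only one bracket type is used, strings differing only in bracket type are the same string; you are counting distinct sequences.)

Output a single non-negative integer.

Spec: pairs=10 depth=8 groups=3
Count(depth <= 8) = 3432
Count(depth <= 7) = 3429
Count(depth == 8) = 3432 - 3429 = 3

Answer: 3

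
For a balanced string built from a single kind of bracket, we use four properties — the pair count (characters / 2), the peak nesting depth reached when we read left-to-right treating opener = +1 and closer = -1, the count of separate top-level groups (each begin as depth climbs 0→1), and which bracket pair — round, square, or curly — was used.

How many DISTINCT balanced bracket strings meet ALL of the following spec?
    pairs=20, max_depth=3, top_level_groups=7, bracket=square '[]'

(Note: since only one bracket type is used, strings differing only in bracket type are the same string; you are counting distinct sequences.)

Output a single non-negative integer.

Answer: 10255364

Derivation:
Spec: pairs=20 depth=3 groups=7
Count(depth <= 3) = 10282496
Count(depth <= 2) = 27132
Count(depth == 3) = 10282496 - 27132 = 10255364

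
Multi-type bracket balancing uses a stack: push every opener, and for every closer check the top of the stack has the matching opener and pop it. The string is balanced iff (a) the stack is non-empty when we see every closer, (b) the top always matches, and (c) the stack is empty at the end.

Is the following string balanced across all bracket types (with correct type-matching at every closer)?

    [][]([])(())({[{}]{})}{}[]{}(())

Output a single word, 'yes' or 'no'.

Answer: no

Derivation:
pos 0: push '['; stack = [
pos 1: ']' matches '['; pop; stack = (empty)
pos 2: push '['; stack = [
pos 3: ']' matches '['; pop; stack = (empty)
pos 4: push '('; stack = (
pos 5: push '['; stack = ([
pos 6: ']' matches '['; pop; stack = (
pos 7: ')' matches '('; pop; stack = (empty)
pos 8: push '('; stack = (
pos 9: push '('; stack = ((
pos 10: ')' matches '('; pop; stack = (
pos 11: ')' matches '('; pop; stack = (empty)
pos 12: push '('; stack = (
pos 13: push '{'; stack = ({
pos 14: push '['; stack = ({[
pos 15: push '{'; stack = ({[{
pos 16: '}' matches '{'; pop; stack = ({[
pos 17: ']' matches '['; pop; stack = ({
pos 18: push '{'; stack = ({{
pos 19: '}' matches '{'; pop; stack = ({
pos 20: saw closer ')' but top of stack is '{' (expected '}') → INVALID
Verdict: type mismatch at position 20: ')' closes '{' → no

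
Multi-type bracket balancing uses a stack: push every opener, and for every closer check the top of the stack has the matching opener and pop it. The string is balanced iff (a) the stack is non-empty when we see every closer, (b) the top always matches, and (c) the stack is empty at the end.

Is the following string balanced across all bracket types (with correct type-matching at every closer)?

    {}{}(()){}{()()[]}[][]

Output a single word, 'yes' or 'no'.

Answer: yes

Derivation:
pos 0: push '{'; stack = {
pos 1: '}' matches '{'; pop; stack = (empty)
pos 2: push '{'; stack = {
pos 3: '}' matches '{'; pop; stack = (empty)
pos 4: push '('; stack = (
pos 5: push '('; stack = ((
pos 6: ')' matches '('; pop; stack = (
pos 7: ')' matches '('; pop; stack = (empty)
pos 8: push '{'; stack = {
pos 9: '}' matches '{'; pop; stack = (empty)
pos 10: push '{'; stack = {
pos 11: push '('; stack = {(
pos 12: ')' matches '('; pop; stack = {
pos 13: push '('; stack = {(
pos 14: ')' matches '('; pop; stack = {
pos 15: push '['; stack = {[
pos 16: ']' matches '['; pop; stack = {
pos 17: '}' matches '{'; pop; stack = (empty)
pos 18: push '['; stack = [
pos 19: ']' matches '['; pop; stack = (empty)
pos 20: push '['; stack = [
pos 21: ']' matches '['; pop; stack = (empty)
end: stack empty → VALID
Verdict: properly nested → yes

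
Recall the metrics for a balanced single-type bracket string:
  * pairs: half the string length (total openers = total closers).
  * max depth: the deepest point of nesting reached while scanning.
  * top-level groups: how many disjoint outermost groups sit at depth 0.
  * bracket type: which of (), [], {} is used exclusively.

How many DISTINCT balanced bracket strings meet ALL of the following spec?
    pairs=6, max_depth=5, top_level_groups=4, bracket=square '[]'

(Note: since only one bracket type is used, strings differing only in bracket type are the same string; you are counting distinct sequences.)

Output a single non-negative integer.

Spec: pairs=6 depth=5 groups=4
Count(depth <= 5) = 14
Count(depth <= 4) = 14
Count(depth == 5) = 14 - 14 = 0

Answer: 0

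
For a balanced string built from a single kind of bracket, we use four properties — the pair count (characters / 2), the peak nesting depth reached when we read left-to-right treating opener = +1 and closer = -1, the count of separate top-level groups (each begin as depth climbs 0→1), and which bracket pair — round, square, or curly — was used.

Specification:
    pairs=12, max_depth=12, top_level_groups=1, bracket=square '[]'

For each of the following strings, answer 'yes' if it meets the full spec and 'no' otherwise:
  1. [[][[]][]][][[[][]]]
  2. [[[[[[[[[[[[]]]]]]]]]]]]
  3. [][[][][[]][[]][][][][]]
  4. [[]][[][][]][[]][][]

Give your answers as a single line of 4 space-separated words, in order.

String 1 '[[][[]][]][][[[][]]]': depth seq [1 2 1 2 3 2 1 2 1 0 1 0 1 2 3 2 3 2 1 0]
  -> pairs=10 depth=3 groups=3 -> no
String 2 '[[[[[[[[[[[[]]]]]]]]]]]]': depth seq [1 2 3 4 5 6 7 8 9 10 11 12 11 10 9 8 7 6 5 4 3 2 1 0]
  -> pairs=12 depth=12 groups=1 -> yes
String 3 '[][[][][[]][[]][][][][]]': depth seq [1 0 1 2 1 2 1 2 3 2 1 2 3 2 1 2 1 2 1 2 1 2 1 0]
  -> pairs=12 depth=3 groups=2 -> no
String 4 '[[]][[][][]][[]][][]': depth seq [1 2 1 0 1 2 1 2 1 2 1 0 1 2 1 0 1 0 1 0]
  -> pairs=10 depth=2 groups=5 -> no

Answer: no yes no no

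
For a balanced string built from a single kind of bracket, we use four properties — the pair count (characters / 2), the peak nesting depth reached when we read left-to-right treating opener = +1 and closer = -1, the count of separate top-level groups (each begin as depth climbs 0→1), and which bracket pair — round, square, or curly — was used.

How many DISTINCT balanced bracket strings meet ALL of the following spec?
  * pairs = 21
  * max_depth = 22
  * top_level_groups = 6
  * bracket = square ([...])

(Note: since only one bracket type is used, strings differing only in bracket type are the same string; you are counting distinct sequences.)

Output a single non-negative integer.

Answer: 0

Derivation:
Spec: pairs=21 depth=22 groups=6
Count(depth <= 22) = 927983760
Count(depth <= 21) = 927983760
Count(depth == 22) = 927983760 - 927983760 = 0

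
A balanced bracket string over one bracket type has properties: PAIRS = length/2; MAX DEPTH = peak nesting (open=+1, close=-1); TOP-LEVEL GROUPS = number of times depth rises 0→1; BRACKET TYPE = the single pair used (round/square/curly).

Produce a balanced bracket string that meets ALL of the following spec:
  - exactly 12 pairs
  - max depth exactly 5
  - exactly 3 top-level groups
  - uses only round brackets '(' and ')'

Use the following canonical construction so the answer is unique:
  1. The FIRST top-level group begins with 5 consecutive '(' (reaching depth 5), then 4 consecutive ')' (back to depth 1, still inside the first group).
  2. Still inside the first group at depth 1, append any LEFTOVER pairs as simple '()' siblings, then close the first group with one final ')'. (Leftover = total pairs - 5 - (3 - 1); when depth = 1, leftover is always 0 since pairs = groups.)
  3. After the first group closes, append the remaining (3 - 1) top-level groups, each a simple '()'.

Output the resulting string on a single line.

Answer: ((((())))()()()()())()()

Derivation:
Spec: pairs=12 depth=5 groups=3
Leftover pairs = 12 - 5 - (3-1) = 5
First group: deep chain of depth 5 + 5 sibling pairs
Remaining 2 groups: simple '()' each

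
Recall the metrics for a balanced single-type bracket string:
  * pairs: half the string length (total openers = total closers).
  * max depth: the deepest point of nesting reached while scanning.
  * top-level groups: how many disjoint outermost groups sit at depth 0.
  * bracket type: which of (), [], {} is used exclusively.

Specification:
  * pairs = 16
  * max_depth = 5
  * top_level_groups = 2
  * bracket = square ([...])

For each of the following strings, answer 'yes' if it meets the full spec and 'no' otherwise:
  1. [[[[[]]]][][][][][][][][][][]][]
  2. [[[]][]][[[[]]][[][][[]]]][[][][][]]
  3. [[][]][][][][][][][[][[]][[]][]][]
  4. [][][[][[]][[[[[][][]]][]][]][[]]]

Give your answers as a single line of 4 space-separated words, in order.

String 1 '[[[[[]]]][][][][][][][][][][]][]': depth seq [1 2 3 4 5 4 3 2 1 2 1 2 1 2 1 2 1 2 1 2 1 2 1 2 1 2 1 2 1 0 1 0]
  -> pairs=16 depth=5 groups=2 -> yes
String 2 '[[[]][]][[[[]]][[][][[]]]][[][][][]]': depth seq [1 2 3 2 1 2 1 0 1 2 3 4 3 2 1 2 3 2 3 2 3 4 3 2 1 0 1 2 1 2 1 2 1 2 1 0]
  -> pairs=18 depth=4 groups=3 -> no
String 3 '[[][]][][][][][][][[][[]][[]][]][]': depth seq [1 2 1 2 1 0 1 0 1 0 1 0 1 0 1 0 1 0 1 2 1 2 3 2 1 2 3 2 1 2 1 0 1 0]
  -> pairs=17 depth=3 groups=9 -> no
String 4 '[][][[][[]][[[[[][][]]][]][]][[]]]': depth seq [1 0 1 0 1 2 1 2 3 2 1 2 3 4 5 6 5 6 5 6 5 4 3 4 3 2 3 2 1 2 3 2 1 0]
  -> pairs=17 depth=6 groups=3 -> no

Answer: yes no no no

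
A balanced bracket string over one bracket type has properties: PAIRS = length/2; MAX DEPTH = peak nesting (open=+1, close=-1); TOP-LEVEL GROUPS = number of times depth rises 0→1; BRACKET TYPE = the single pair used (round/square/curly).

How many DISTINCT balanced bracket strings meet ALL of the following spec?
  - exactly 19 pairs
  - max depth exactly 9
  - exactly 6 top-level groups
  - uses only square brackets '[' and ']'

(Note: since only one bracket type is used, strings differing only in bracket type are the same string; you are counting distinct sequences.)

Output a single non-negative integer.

Spec: pairs=19 depth=9 groups=6
Count(depth <= 9) = 64994910
Count(depth <= 8) = 64463694
Count(depth == 9) = 64994910 - 64463694 = 531216

Answer: 531216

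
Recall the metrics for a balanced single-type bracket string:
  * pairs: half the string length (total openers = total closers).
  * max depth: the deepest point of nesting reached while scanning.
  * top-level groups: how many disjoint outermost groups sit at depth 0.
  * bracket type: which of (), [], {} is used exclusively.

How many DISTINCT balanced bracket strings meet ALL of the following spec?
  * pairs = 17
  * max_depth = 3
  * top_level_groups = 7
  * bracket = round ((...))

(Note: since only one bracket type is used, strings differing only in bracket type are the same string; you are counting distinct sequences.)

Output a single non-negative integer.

Answer: 492856

Derivation:
Spec: pairs=17 depth=3 groups=7
Count(depth <= 3) = 500864
Count(depth <= 2) = 8008
Count(depth == 3) = 500864 - 8008 = 492856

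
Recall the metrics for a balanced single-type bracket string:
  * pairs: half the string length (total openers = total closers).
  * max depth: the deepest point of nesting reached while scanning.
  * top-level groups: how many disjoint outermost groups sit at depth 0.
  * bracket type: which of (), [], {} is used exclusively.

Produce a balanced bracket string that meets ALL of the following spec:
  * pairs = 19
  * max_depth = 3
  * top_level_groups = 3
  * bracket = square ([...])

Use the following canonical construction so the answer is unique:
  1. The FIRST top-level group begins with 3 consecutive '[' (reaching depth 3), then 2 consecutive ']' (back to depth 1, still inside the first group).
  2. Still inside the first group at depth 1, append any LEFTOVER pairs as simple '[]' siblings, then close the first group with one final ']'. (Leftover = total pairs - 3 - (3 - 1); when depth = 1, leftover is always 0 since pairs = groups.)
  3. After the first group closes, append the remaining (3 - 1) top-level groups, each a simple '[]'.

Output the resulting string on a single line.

Answer: [[[]][][][][][][][][][][][][][][]][][]

Derivation:
Spec: pairs=19 depth=3 groups=3
Leftover pairs = 19 - 3 - (3-1) = 14
First group: deep chain of depth 3 + 14 sibling pairs
Remaining 2 groups: simple '[]' each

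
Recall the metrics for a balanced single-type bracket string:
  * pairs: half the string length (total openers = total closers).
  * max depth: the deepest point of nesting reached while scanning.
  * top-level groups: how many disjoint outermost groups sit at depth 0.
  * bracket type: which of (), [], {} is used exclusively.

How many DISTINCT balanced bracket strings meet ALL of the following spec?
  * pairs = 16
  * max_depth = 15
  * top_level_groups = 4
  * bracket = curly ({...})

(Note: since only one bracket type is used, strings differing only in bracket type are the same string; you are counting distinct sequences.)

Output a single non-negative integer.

Answer: 0

Derivation:
Spec: pairs=16 depth=15 groups=4
Count(depth <= 15) = 4345965
Count(depth <= 14) = 4345965
Count(depth == 15) = 4345965 - 4345965 = 0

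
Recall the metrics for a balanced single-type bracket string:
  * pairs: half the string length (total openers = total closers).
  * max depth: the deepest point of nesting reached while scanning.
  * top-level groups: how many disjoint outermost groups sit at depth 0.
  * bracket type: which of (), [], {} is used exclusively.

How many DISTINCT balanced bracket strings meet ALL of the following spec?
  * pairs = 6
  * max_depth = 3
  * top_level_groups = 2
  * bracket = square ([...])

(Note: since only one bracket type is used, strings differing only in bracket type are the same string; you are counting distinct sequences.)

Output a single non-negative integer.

Answer: 23

Derivation:
Spec: pairs=6 depth=3 groups=2
Count(depth <= 3) = 28
Count(depth <= 2) = 5
Count(depth == 3) = 28 - 5 = 23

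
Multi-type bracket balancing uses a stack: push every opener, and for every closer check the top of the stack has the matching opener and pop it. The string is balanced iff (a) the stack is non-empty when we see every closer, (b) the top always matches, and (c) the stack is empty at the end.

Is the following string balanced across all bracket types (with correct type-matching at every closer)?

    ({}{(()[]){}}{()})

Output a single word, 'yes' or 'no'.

Answer: yes

Derivation:
pos 0: push '('; stack = (
pos 1: push '{'; stack = ({
pos 2: '}' matches '{'; pop; stack = (
pos 3: push '{'; stack = ({
pos 4: push '('; stack = ({(
pos 5: push '('; stack = ({((
pos 6: ')' matches '('; pop; stack = ({(
pos 7: push '['; stack = ({([
pos 8: ']' matches '['; pop; stack = ({(
pos 9: ')' matches '('; pop; stack = ({
pos 10: push '{'; stack = ({{
pos 11: '}' matches '{'; pop; stack = ({
pos 12: '}' matches '{'; pop; stack = (
pos 13: push '{'; stack = ({
pos 14: push '('; stack = ({(
pos 15: ')' matches '('; pop; stack = ({
pos 16: '}' matches '{'; pop; stack = (
pos 17: ')' matches '('; pop; stack = (empty)
end: stack empty → VALID
Verdict: properly nested → yes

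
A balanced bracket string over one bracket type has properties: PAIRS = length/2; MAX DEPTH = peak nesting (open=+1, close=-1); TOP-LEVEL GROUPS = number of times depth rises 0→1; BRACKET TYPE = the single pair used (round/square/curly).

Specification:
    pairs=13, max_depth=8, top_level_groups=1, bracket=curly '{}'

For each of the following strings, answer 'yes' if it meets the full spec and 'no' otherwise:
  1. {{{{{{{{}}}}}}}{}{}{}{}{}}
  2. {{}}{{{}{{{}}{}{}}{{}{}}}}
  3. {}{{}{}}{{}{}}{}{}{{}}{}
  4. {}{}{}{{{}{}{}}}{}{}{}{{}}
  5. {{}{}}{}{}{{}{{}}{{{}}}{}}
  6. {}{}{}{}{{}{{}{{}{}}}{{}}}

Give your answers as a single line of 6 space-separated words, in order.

String 1 '{{{{{{{{}}}}}}}{}{}{}{}{}}': depth seq [1 2 3 4 5 6 7 8 7 6 5 4 3 2 1 2 1 2 1 2 1 2 1 2 1 0]
  -> pairs=13 depth=8 groups=1 -> yes
String 2 '{{}}{{{}{{{}}{}{}}{{}{}}}}': depth seq [1 2 1 0 1 2 3 2 3 4 5 4 3 4 3 4 3 2 3 4 3 4 3 2 1 0]
  -> pairs=13 depth=5 groups=2 -> no
String 3 '{}{{}{}}{{}{}}{}{}{{}}{}': depth seq [1 0 1 2 1 2 1 0 1 2 1 2 1 0 1 0 1 0 1 2 1 0 1 0]
  -> pairs=12 depth=2 groups=7 -> no
String 4 '{}{}{}{{{}{}{}}}{}{}{}{{}}': depth seq [1 0 1 0 1 0 1 2 3 2 3 2 3 2 1 0 1 0 1 0 1 0 1 2 1 0]
  -> pairs=13 depth=3 groups=8 -> no
String 5 '{{}{}}{}{}{{}{{}}{{{}}}{}}': depth seq [1 2 1 2 1 0 1 0 1 0 1 2 1 2 3 2 1 2 3 4 3 2 1 2 1 0]
  -> pairs=13 depth=4 groups=4 -> no
String 6 '{}{}{}{}{{}{{}{{}{}}}{{}}}': depth seq [1 0 1 0 1 0 1 0 1 2 1 2 3 2 3 4 3 4 3 2 1 2 3 2 1 0]
  -> pairs=13 depth=4 groups=5 -> no

Answer: yes no no no no no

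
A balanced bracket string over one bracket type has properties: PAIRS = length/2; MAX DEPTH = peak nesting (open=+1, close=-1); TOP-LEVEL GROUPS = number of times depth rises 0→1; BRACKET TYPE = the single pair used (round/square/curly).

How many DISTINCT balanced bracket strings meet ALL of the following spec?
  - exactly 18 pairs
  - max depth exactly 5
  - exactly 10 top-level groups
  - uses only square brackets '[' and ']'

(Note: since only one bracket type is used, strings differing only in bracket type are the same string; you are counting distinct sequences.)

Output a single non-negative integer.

Spec: pairs=18 depth=5 groups=10
Count(depth <= 5) = 583625
Count(depth <= 4) = 517420
Count(depth == 5) = 583625 - 517420 = 66205

Answer: 66205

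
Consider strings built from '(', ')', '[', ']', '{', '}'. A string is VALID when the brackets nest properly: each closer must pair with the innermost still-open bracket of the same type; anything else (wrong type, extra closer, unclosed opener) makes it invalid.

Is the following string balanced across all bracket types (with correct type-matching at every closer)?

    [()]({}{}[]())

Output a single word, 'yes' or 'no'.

Answer: yes

Derivation:
pos 0: push '['; stack = [
pos 1: push '('; stack = [(
pos 2: ')' matches '('; pop; stack = [
pos 3: ']' matches '['; pop; stack = (empty)
pos 4: push '('; stack = (
pos 5: push '{'; stack = ({
pos 6: '}' matches '{'; pop; stack = (
pos 7: push '{'; stack = ({
pos 8: '}' matches '{'; pop; stack = (
pos 9: push '['; stack = ([
pos 10: ']' matches '['; pop; stack = (
pos 11: push '('; stack = ((
pos 12: ')' matches '('; pop; stack = (
pos 13: ')' matches '('; pop; stack = (empty)
end: stack empty → VALID
Verdict: properly nested → yes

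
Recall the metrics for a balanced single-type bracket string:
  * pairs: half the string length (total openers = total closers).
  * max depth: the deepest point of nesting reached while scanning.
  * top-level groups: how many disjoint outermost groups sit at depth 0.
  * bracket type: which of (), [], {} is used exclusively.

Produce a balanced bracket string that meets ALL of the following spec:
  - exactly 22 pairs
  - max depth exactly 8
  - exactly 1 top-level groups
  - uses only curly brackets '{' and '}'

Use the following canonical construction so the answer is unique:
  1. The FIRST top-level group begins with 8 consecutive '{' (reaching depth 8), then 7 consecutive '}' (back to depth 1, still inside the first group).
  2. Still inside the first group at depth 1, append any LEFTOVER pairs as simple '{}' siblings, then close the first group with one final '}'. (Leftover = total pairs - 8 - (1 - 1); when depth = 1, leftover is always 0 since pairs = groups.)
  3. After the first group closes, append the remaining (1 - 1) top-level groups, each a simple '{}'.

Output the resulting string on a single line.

Spec: pairs=22 depth=8 groups=1
Leftover pairs = 22 - 8 - (1-1) = 14
First group: deep chain of depth 8 + 14 sibling pairs
Remaining 0 groups: simple '{}' each

Answer: {{{{{{{{}}}}}}}{}{}{}{}{}{}{}{}{}{}{}{}{}{}}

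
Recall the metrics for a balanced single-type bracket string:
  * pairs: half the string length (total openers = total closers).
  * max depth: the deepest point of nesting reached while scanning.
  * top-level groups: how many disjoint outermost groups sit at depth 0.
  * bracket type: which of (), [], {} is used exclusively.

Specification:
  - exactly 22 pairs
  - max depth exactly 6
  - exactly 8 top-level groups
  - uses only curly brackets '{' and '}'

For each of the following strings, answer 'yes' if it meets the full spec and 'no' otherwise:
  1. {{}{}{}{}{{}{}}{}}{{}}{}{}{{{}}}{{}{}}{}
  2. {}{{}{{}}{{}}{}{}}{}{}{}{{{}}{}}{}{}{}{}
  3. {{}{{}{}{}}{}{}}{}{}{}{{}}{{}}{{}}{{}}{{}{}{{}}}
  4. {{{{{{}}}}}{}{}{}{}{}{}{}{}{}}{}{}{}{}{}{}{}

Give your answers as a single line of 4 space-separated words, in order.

Answer: no no no yes

Derivation:
String 1 '{{}{}{}{}{{}{}}{}}{{}}{}{}{{{}}}{{}{}}{}': depth seq [1 2 1 2 1 2 1 2 1 2 3 2 3 2 1 2 1 0 1 2 1 0 1 0 1 0 1 2 3 2 1 0 1 2 1 2 1 0 1 0]
  -> pairs=20 depth=3 groups=7 -> no
String 2 '{}{{}{{}}{{}}{}{}}{}{}{}{{{}}{}}{}{}{}{}': depth seq [1 0 1 2 1 2 3 2 1 2 3 2 1 2 1 2 1 0 1 0 1 0 1 0 1 2 3 2 1 2 1 0 1 0 1 0 1 0 1 0]
  -> pairs=20 depth=3 groups=10 -> no
String 3 '{{}{{}{}{}}{}{}}{}{}{}{{}}{{}}{{}}{{}}{{}{}{{}}}': depth seq [1 2 1 2 3 2 3 2 3 2 1 2 1 2 1 0 1 0 1 0 1 0 1 2 1 0 1 2 1 0 1 2 1 0 1 2 1 0 1 2 1 2 1 2 3 2 1 0]
  -> pairs=24 depth=3 groups=9 -> no
String 4 '{{{{{{}}}}}{}{}{}{}{}{}{}{}{}}{}{}{}{}{}{}{}': depth seq [1 2 3 4 5 6 5 4 3 2 1 2 1 2 1 2 1 2 1 2 1 2 1 2 1 2 1 2 1 0 1 0 1 0 1 0 1 0 1 0 1 0 1 0]
  -> pairs=22 depth=6 groups=8 -> yes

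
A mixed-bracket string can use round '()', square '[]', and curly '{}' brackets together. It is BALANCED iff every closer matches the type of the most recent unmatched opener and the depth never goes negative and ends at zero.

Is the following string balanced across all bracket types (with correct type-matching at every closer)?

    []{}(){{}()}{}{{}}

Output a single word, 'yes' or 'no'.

Answer: yes

Derivation:
pos 0: push '['; stack = [
pos 1: ']' matches '['; pop; stack = (empty)
pos 2: push '{'; stack = {
pos 3: '}' matches '{'; pop; stack = (empty)
pos 4: push '('; stack = (
pos 5: ')' matches '('; pop; stack = (empty)
pos 6: push '{'; stack = {
pos 7: push '{'; stack = {{
pos 8: '}' matches '{'; pop; stack = {
pos 9: push '('; stack = {(
pos 10: ')' matches '('; pop; stack = {
pos 11: '}' matches '{'; pop; stack = (empty)
pos 12: push '{'; stack = {
pos 13: '}' matches '{'; pop; stack = (empty)
pos 14: push '{'; stack = {
pos 15: push '{'; stack = {{
pos 16: '}' matches '{'; pop; stack = {
pos 17: '}' matches '{'; pop; stack = (empty)
end: stack empty → VALID
Verdict: properly nested → yes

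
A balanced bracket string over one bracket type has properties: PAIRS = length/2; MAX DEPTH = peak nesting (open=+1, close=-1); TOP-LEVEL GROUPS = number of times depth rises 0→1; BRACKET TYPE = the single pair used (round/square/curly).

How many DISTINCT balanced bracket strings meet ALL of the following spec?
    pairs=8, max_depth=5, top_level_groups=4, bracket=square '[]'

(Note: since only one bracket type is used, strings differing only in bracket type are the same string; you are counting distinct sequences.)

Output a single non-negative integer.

Spec: pairs=8 depth=5 groups=4
Count(depth <= 5) = 165
Count(depth <= 4) = 161
Count(depth == 5) = 165 - 161 = 4

Answer: 4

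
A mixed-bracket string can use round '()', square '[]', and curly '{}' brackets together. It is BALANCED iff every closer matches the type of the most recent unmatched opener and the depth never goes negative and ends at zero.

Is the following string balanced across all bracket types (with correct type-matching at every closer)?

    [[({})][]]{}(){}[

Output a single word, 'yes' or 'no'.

Answer: no

Derivation:
pos 0: push '['; stack = [
pos 1: push '['; stack = [[
pos 2: push '('; stack = [[(
pos 3: push '{'; stack = [[({
pos 4: '}' matches '{'; pop; stack = [[(
pos 5: ')' matches '('; pop; stack = [[
pos 6: ']' matches '['; pop; stack = [
pos 7: push '['; stack = [[
pos 8: ']' matches '['; pop; stack = [
pos 9: ']' matches '['; pop; stack = (empty)
pos 10: push '{'; stack = {
pos 11: '}' matches '{'; pop; stack = (empty)
pos 12: push '('; stack = (
pos 13: ')' matches '('; pop; stack = (empty)
pos 14: push '{'; stack = {
pos 15: '}' matches '{'; pop; stack = (empty)
pos 16: push '['; stack = [
end: stack still non-empty ([) → INVALID
Verdict: unclosed openers at end: [ → no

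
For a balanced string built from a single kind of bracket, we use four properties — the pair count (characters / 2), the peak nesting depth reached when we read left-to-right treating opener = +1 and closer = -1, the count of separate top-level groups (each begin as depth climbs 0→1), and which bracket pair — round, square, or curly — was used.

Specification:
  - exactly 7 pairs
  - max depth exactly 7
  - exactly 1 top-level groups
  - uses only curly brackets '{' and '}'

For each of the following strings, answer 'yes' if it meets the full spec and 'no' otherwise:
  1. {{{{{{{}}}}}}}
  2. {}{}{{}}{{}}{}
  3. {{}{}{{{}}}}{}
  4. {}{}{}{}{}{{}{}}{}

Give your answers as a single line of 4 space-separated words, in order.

String 1 '{{{{{{{}}}}}}}': depth seq [1 2 3 4 5 6 7 6 5 4 3 2 1 0]
  -> pairs=7 depth=7 groups=1 -> yes
String 2 '{}{}{{}}{{}}{}': depth seq [1 0 1 0 1 2 1 0 1 2 1 0 1 0]
  -> pairs=7 depth=2 groups=5 -> no
String 3 '{{}{}{{{}}}}{}': depth seq [1 2 1 2 1 2 3 4 3 2 1 0 1 0]
  -> pairs=7 depth=4 groups=2 -> no
String 4 '{}{}{}{}{}{{}{}}{}': depth seq [1 0 1 0 1 0 1 0 1 0 1 2 1 2 1 0 1 0]
  -> pairs=9 depth=2 groups=7 -> no

Answer: yes no no no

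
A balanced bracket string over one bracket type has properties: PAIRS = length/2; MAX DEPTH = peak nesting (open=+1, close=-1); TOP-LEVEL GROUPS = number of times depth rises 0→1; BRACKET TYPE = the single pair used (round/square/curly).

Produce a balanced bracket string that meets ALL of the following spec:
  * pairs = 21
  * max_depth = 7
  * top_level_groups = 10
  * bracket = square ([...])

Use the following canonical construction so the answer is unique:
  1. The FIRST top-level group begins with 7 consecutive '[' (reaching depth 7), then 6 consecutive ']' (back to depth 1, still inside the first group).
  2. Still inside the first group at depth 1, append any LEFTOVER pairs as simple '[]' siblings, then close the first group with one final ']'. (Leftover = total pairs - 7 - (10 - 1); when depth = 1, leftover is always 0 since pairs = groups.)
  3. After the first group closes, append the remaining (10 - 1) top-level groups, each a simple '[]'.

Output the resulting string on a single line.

Spec: pairs=21 depth=7 groups=10
Leftover pairs = 21 - 7 - (10-1) = 5
First group: deep chain of depth 7 + 5 sibling pairs
Remaining 9 groups: simple '[]' each

Answer: [[[[[[[]]]]]][][][][][]][][][][][][][][][]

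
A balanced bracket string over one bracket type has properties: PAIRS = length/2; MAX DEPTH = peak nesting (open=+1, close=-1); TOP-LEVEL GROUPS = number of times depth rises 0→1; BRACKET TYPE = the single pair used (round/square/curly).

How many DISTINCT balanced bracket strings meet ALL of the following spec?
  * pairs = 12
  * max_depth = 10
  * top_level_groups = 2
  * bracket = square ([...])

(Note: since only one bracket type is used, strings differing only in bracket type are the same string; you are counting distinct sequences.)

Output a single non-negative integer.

Answer: 36

Derivation:
Spec: pairs=12 depth=10 groups=2
Count(depth <= 10) = 58784
Count(depth <= 9) = 58748
Count(depth == 10) = 58784 - 58748 = 36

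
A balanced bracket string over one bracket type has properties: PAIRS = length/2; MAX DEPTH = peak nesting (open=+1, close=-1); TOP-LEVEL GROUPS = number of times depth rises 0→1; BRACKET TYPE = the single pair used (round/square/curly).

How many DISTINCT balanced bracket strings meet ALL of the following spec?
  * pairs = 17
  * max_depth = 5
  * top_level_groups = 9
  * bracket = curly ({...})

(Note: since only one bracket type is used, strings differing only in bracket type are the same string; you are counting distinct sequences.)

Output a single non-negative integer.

Spec: pairs=17 depth=5 groups=9
Count(depth <= 5) = 375903
Count(depth <= 4) = 327717
Count(depth == 5) = 375903 - 327717 = 48186

Answer: 48186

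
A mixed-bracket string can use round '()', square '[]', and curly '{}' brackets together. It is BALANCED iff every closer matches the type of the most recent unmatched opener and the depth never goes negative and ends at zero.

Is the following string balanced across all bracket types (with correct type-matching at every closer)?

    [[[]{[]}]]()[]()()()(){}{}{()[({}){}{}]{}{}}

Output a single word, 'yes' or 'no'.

pos 0: push '['; stack = [
pos 1: push '['; stack = [[
pos 2: push '['; stack = [[[
pos 3: ']' matches '['; pop; stack = [[
pos 4: push '{'; stack = [[{
pos 5: push '['; stack = [[{[
pos 6: ']' matches '['; pop; stack = [[{
pos 7: '}' matches '{'; pop; stack = [[
pos 8: ']' matches '['; pop; stack = [
pos 9: ']' matches '['; pop; stack = (empty)
pos 10: push '('; stack = (
pos 11: ')' matches '('; pop; stack = (empty)
pos 12: push '['; stack = [
pos 13: ']' matches '['; pop; stack = (empty)
pos 14: push '('; stack = (
pos 15: ')' matches '('; pop; stack = (empty)
pos 16: push '('; stack = (
pos 17: ')' matches '('; pop; stack = (empty)
pos 18: push '('; stack = (
pos 19: ')' matches '('; pop; stack = (empty)
pos 20: push '('; stack = (
pos 21: ')' matches '('; pop; stack = (empty)
pos 22: push '{'; stack = {
pos 23: '}' matches '{'; pop; stack = (empty)
pos 24: push '{'; stack = {
pos 25: '}' matches '{'; pop; stack = (empty)
pos 26: push '{'; stack = {
pos 27: push '('; stack = {(
pos 28: ')' matches '('; pop; stack = {
pos 29: push '['; stack = {[
pos 30: push '('; stack = {[(
pos 31: push '{'; stack = {[({
pos 32: '}' matches '{'; pop; stack = {[(
pos 33: ')' matches '('; pop; stack = {[
pos 34: push '{'; stack = {[{
pos 35: '}' matches '{'; pop; stack = {[
pos 36: push '{'; stack = {[{
pos 37: '}' matches '{'; pop; stack = {[
pos 38: ']' matches '['; pop; stack = {
pos 39: push '{'; stack = {{
pos 40: '}' matches '{'; pop; stack = {
pos 41: push '{'; stack = {{
pos 42: '}' matches '{'; pop; stack = {
pos 43: '}' matches '{'; pop; stack = (empty)
end: stack empty → VALID
Verdict: properly nested → yes

Answer: yes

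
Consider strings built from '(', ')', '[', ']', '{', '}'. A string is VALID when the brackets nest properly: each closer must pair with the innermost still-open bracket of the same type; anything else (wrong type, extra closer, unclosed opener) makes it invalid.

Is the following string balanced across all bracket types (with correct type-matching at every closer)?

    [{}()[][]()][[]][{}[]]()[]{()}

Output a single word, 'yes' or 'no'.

Answer: yes

Derivation:
pos 0: push '['; stack = [
pos 1: push '{'; stack = [{
pos 2: '}' matches '{'; pop; stack = [
pos 3: push '('; stack = [(
pos 4: ')' matches '('; pop; stack = [
pos 5: push '['; stack = [[
pos 6: ']' matches '['; pop; stack = [
pos 7: push '['; stack = [[
pos 8: ']' matches '['; pop; stack = [
pos 9: push '('; stack = [(
pos 10: ')' matches '('; pop; stack = [
pos 11: ']' matches '['; pop; stack = (empty)
pos 12: push '['; stack = [
pos 13: push '['; stack = [[
pos 14: ']' matches '['; pop; stack = [
pos 15: ']' matches '['; pop; stack = (empty)
pos 16: push '['; stack = [
pos 17: push '{'; stack = [{
pos 18: '}' matches '{'; pop; stack = [
pos 19: push '['; stack = [[
pos 20: ']' matches '['; pop; stack = [
pos 21: ']' matches '['; pop; stack = (empty)
pos 22: push '('; stack = (
pos 23: ')' matches '('; pop; stack = (empty)
pos 24: push '['; stack = [
pos 25: ']' matches '['; pop; stack = (empty)
pos 26: push '{'; stack = {
pos 27: push '('; stack = {(
pos 28: ')' matches '('; pop; stack = {
pos 29: '}' matches '{'; pop; stack = (empty)
end: stack empty → VALID
Verdict: properly nested → yes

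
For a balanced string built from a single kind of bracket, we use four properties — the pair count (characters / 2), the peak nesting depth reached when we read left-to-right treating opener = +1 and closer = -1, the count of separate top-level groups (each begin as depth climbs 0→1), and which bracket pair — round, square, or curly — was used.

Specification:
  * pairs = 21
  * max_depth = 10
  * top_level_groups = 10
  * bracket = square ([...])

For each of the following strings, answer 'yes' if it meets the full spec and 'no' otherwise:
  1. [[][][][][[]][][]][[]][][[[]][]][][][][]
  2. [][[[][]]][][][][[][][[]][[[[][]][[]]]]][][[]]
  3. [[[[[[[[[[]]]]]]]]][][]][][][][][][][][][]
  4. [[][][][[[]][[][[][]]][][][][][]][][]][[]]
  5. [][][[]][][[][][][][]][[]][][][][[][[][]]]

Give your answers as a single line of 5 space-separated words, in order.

String 1 '[[][][][][[]][][]][[]][][[[]][]][][][][]': depth seq [1 2 1 2 1 2 1 2 1 2 3 2 1 2 1 2 1 0 1 2 1 0 1 0 1 2 3 2 1 2 1 0 1 0 1 0 1 0 1 0]
  -> pairs=20 depth=3 groups=8 -> no
String 2 '[][[[][]]][][][][[][][[]][[[[][]][[]]]]][][[]]': depth seq [1 0 1 2 3 2 3 2 1 0 1 0 1 0 1 0 1 2 1 2 1 2 3 2 1 2 3 4 5 4 5 4 3 4 5 4 3 2 1 0 1 0 1 2 1 0]
  -> pairs=23 depth=5 groups=8 -> no
String 3 '[[[[[[[[[[]]]]]]]]][][]][][][][][][][][][]': depth seq [1 2 3 4 5 6 7 8 9 10 9 8 7 6 5 4 3 2 1 2 1 2 1 0 1 0 1 0 1 0 1 0 1 0 1 0 1 0 1 0 1 0]
  -> pairs=21 depth=10 groups=10 -> yes
String 4 '[[][][][[[]][[][[][]]][][][][][]][][]][[]]': depth seq [1 2 1 2 1 2 1 2 3 4 3 2 3 4 3 4 5 4 5 4 3 2 3 2 3 2 3 2 3 2 3 2 1 2 1 2 1 0 1 2 1 0]
  -> pairs=21 depth=5 groups=2 -> no
String 5 '[][][[]][][[][][][][]][[]][][][][[][[][]]]': depth seq [1 0 1 0 1 2 1 0 1 0 1 2 1 2 1 2 1 2 1 2 1 0 1 2 1 0 1 0 1 0 1 0 1 2 1 2 3 2 3 2 1 0]
  -> pairs=21 depth=3 groups=10 -> no

Answer: no no yes no no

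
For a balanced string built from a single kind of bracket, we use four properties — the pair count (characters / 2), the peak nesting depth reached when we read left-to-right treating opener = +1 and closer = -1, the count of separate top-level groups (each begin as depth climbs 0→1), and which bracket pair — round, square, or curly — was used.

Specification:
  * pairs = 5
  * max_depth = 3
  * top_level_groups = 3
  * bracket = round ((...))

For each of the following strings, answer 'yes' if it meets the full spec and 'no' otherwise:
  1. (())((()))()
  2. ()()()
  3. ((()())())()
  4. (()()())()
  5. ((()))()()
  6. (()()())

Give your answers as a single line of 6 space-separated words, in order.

Answer: no no no no yes no

Derivation:
String 1 '(())((()))()': depth seq [1 2 1 0 1 2 3 2 1 0 1 0]
  -> pairs=6 depth=3 groups=3 -> no
String 2 '()()()': depth seq [1 0 1 0 1 0]
  -> pairs=3 depth=1 groups=3 -> no
String 3 '((()())())()': depth seq [1 2 3 2 3 2 1 2 1 0 1 0]
  -> pairs=6 depth=3 groups=2 -> no
String 4 '(()()())()': depth seq [1 2 1 2 1 2 1 0 1 0]
  -> pairs=5 depth=2 groups=2 -> no
String 5 '((()))()()': depth seq [1 2 3 2 1 0 1 0 1 0]
  -> pairs=5 depth=3 groups=3 -> yes
String 6 '(()()())': depth seq [1 2 1 2 1 2 1 0]
  -> pairs=4 depth=2 groups=1 -> no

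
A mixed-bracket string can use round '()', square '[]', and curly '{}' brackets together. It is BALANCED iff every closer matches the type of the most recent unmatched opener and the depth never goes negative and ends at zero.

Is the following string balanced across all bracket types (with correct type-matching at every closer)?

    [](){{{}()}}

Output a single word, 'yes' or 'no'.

pos 0: push '['; stack = [
pos 1: ']' matches '['; pop; stack = (empty)
pos 2: push '('; stack = (
pos 3: ')' matches '('; pop; stack = (empty)
pos 4: push '{'; stack = {
pos 5: push '{'; stack = {{
pos 6: push '{'; stack = {{{
pos 7: '}' matches '{'; pop; stack = {{
pos 8: push '('; stack = {{(
pos 9: ')' matches '('; pop; stack = {{
pos 10: '}' matches '{'; pop; stack = {
pos 11: '}' matches '{'; pop; stack = (empty)
end: stack empty → VALID
Verdict: properly nested → yes

Answer: yes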